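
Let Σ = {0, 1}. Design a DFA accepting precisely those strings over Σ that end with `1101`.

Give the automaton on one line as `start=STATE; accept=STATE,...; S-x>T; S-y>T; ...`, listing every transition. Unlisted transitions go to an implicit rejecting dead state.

start=q0; accept=q4; q0-0>q0; q0-1>q1; q1-0>q0; q1-1>q2; q2-0>q3; q2-1>q2; q3-0>q0; q3-1>q4; q4-0>q0; q4-1>q2

Let each state record the length of the longest suffix of the input read so far that is also a prefix of `1101`. q1 means the last symbol is `1`; q2 means the last 2 symbols are `11`; q3 means the last 3 symbols are `110`; q4 means the last 4 symbols are `1101`. Accept only at q4, where the string currently ends in `1101`.
With 5 states:
        0   1  
>  q0   q0  q1 
   q1   q0  q2 
   q2   q3  q2 
   q3   q0  q4 
 * q4   q0  q2 
(> = start, * = accepting)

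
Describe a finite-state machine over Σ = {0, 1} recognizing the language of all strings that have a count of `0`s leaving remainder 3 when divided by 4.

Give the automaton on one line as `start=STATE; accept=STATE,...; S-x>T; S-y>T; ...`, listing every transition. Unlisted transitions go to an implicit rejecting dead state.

start=A; accept=D; A-0>B; A-1>A; B-0>C; B-1>B; C-0>D; C-1>C; D-0>A; D-1>D

The only thing that matters is how many `0`s have appeared, reduced mod 4. Use one state per residue: A for 0, …, D for 3. Reading `0` moves to the next residue; anything else stays put. D is accepting.
With 4 states:
       0  1 
>  A   B  A 
   B   C  B 
   C   D  C 
 * D   A  D 
(> = start, * = accepting)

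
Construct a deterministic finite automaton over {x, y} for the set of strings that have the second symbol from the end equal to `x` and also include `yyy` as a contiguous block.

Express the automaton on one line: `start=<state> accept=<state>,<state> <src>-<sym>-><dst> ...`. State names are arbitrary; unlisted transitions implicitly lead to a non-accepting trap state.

Run two small machines in parallel and take their product. One (7 states) tracks the last 2 symbols read; the other (4 states) tracks whether and how much of `yyy` has been seen. Each combined state is a pair, one component from each; accept when both components accept. Equivalent product states are then merged.
7 states suffice.
       x  y 
>  A   A  B 
   B   A  C 
   C   A  D 
   D   E  D 
   E   F  G 
 * F   F  G 
 * G   E  D 
(> = start, * = accepting)

start=A accept=F,G A-x->A A-y->B B-x->A B-y->C C-x->A C-y->D D-x->E D-y->D E-x->F E-y->G F-x->F F-y->G G-x->E G-y->D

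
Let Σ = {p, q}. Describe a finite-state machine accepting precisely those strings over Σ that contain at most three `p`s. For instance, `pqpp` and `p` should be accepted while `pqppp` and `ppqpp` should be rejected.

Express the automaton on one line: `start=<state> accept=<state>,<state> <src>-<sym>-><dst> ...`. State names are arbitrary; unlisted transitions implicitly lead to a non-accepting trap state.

start=A accept=A,B,C,D A-p->B A-q->A B-p->C B-q->B C-p->D C-q->C D-p->E D-q->D E-p->E E-q->E

Only the number of `p`s matters, and only up to 4. Make a chain A → B → C → D → E advanced by each `p` (with E absorbing); every other symbol self-loops. The accepting set is {A, B, C, D}.
       p  q 
>* A   B  A 
 * B   C  B 
 * C   D  C 
 * D   E  D 
   E   E  E 
(> = start, * = accepting)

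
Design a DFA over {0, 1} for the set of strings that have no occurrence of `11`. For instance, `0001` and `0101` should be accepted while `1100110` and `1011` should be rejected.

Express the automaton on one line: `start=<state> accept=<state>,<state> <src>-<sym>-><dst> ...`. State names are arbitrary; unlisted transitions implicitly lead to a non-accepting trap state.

start=S0 accept=S0,S1 S0-0->S0 S0-1->S1 S1-0->S0 S1-1->S2 S2-0->S2 S2-1->S2

Track partial matches of the forbidden pattern `11`. State S2 is a dead state reached once `11` has occurred; every other state accepts. S0 means no part of `11` is currently matched.
3 states suffice.
        0   1  
>* S0   S0  S1 
 * S1   S0  S2 
   S2   S2  S2 
(> = start, * = accepting)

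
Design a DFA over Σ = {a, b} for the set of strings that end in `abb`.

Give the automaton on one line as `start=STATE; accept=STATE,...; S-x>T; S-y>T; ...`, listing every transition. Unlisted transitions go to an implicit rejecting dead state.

start=q0; accept=q3; q0-a>q1; q0-b>q0; q1-a>q1; q1-b>q2; q2-a>q1; q2-b>q3; q3-a>q1; q3-b>q0

Let each state record the length of the longest suffix of the input read so far that is also a prefix of `abb`. q1 means the last symbol is `a`; q2 means the last 2 symbols are `ab`; q3 means the last 3 symbols are `abb`. Accept only at q3, where the string currently ends in `abb`.
With 4 states:
        a   b  
>  q0   q1  q0 
   q1   q1  q2 
   q2   q1  q3 
 * q3   q1  q0 
(> = start, * = accepting)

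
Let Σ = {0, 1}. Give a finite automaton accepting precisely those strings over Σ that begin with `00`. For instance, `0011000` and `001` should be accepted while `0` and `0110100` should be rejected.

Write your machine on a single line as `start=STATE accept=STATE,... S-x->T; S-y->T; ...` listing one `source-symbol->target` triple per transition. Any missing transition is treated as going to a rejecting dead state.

start=q0; accept=q2; q0-0->q1; q0-1->q3; q1-0->q2; q1-1->q3; q2-0->q2; q2-1->q2; q3-0->q3; q3-1->q3

Walk along `00` while the input agrees: from q0 take `0` to q1, and so on. Any deviation drops to the rejecting sink q3. Once q2 is reached the prefix is confirmed and every continuation is accepted.
4 states suffice.
        0   1  
>  q0   q1  q3 
   q1   q2  q3 
 * q2   q2  q2 
   q3   q3  q3 
(> = start, * = accepting)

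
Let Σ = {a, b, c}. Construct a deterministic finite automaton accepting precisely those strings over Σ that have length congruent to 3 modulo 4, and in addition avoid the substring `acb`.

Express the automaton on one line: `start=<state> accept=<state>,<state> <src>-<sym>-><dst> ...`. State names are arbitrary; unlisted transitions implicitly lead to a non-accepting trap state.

Handle the two conditions separately and then intersect. One (4 states) tracks the input length modulo 4; the other (4 states) tracks partial matches of the forbidden pattern `acb`. Each combined state is a pair, one component from each; accept when both components accept.
16 states suffice.
          a    b    c  
>  q0     q1   q2   q2 
   q1     q3   q4   q5 
   q2     q3   q4   q4 
   q3     q6   q7   q8 
   q4     q6   q7   q7 
   q5     q6   q9   q7 
 * q6    q10   q0  q11 
 * q7    q10   q0   q0 
 * q8    q10  q12   q0 
   q9    q12  q12  q12 
   q10    q1   q2  q13 
   q11    q1  q14   q2 
   q12   q14  q14  q14 
   q13    q3  q15   q4 
   q14   q15  q15  q15 
   q15    q9   q9   q9 
(> = start, * = accepting)

start=q0 accept=q6,q7,q8 q0-a->q1 q0-b->q2 q0-c->q2 q1-a->q3 q1-b->q4 q1-c->q5 q2-a->q3 q2-b->q4 q2-c->q4 q3-a->q6 q3-b->q7 q3-c->q8 q4-a->q6 q4-b->q7 q4-c->q7 q5-a->q6 q5-b->q9 q5-c->q7 q6-a->q10 q6-b->q0 q6-c->q11 q7-a->q10 q7-b->q0 q7-c->q0 q8-a->q10 q8-b->q12 q8-c->q0 q9-a->q12 q9-b->q12 q9-c->q12 q10-a->q1 q10-b->q2 q10-c->q13 q11-a->q1 q11-b->q14 q11-c->q2 q12-a->q14 q12-b->q14 q12-c->q14 q13-a->q3 q13-b->q15 q13-c->q4 q14-a->q15 q14-b->q15 q14-c->q15 q15-a->q9 q15-b->q9 q15-c->q9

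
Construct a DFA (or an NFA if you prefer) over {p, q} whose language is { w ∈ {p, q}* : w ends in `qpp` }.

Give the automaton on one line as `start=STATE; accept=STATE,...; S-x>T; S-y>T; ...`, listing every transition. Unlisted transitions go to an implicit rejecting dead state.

Let each state record the length of the longest suffix of the input read so far that is also a prefix of `qpp`. s1 means the last symbol is `q`; s2 means the last 2 symbols are `qp`; s3 means the last 3 symbols are `qpp`. Accept only at s3, where the string currently ends in `qpp`.
4 states suffice.
        p   q  
>  s0   s0  s1 
   s1   s2  s1 
   s2   s3  s1 
 * s3   s0  s1 
(> = start, * = accepting)

start=s0; accept=s3; s0-p>s0; s0-q>s1; s1-p>s2; s1-q>s1; s2-p>s3; s2-q>s1; s3-p>s0; s3-q>s1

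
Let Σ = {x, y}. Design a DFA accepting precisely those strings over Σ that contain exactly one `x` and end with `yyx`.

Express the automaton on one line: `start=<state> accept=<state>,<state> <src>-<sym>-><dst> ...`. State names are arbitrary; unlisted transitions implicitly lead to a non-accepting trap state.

start=s0 accept=s8 s0-x->s1 s0-y->s2 s1-x->s3 s1-y->s4 s2-x->s1 s2-y->s5 s3-x->s3 s3-y->s6 s4-x->s3 s4-y->s7 s5-x->s8 s5-y->s5 s6-x->s3 s6-y->s9 s7-x->s10 s7-y->s7 s8-x->s3 s8-y->s4 s9-x->s10 s9-y->s9 s10-x->s3 s10-y->s6

Build one automaton per condition and run them in lockstep. The first has 3 states tracking the count of `x`s, saturating at 2; the second has 4 states tracking how much of the suffix `yyx` has currently been matched. A product state is a pair (one from each), accepting exactly when both do.
          x    y  
>  s0     s1   s2 
   s1     s3   s4 
   s2     s1   s5 
   s3     s3   s6 
   s4     s3   s7 
   s5     s8   s5 
   s6     s3   s9 
   s7    s10   s7 
 * s8     s3   s4 
   s9    s10   s9 
   s10    s3   s6 
(> = start, * = accepting)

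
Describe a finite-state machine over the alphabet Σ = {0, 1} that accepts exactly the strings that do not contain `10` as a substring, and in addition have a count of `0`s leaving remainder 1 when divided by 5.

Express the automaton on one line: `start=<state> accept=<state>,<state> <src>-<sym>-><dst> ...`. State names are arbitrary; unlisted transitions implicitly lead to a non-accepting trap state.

Build one automaton per condition and run them in lockstep. One (3 states) tracks partial matches of the forbidden pattern `10`; the other (5 states) tracks the count of `0`s modulo 5. Each combined state is a pair, one component from each; accept when both components accept. Minimizing collapses redundant product states.
7 states suffice.
        0   1  
>  S0   S1  S2 
 * S1   S3  S4 
   S2   S2  S2 
   S3   S5  S2 
 * S4   S2  S4 
   S5   S6  S2 
   S6   S0  S2 
(> = start, * = accepting)

start=S0 accept=S1,S4 S0-0->S1 S0-1->S2 S1-0->S3 S1-1->S4 S2-0->S2 S2-1->S2 S3-0->S5 S3-1->S2 S4-0->S2 S4-1->S4 S5-0->S6 S5-1->S2 S6-0->S0 S6-1->S2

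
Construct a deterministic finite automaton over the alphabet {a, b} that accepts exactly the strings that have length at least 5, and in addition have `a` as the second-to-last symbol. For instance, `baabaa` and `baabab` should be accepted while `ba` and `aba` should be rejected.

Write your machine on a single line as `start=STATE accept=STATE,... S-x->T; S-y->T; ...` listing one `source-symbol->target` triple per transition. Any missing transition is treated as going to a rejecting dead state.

start=S0; accept=S5,S6; S0-a->S1; S0-b->S1; S1-a->S2; S1-b->S2; S2-a->S3; S2-b->S3; S3-a->S4; S3-b->S3; S4-a->S5; S4-b->S6; S5-a->S5; S5-b->S6; S6-a->S4; S6-b->S3

Handle the two conditions separately and then intersect. One (7 states) tracks the input length, saturating at 6; the other (7 states) tracks the last 2 symbols read. Each combined state is a pair, one component from each; accept when both components accept. Minimizing collapses redundant product states.
        a   b  
>  S0   S1  S1 
   S1   S2  S2 
   S2   S3  S3 
   S3   S4  S3 
   S4   S5  S6 
 * S5   S5  S6 
 * S6   S4  S3 
(> = start, * = accepting)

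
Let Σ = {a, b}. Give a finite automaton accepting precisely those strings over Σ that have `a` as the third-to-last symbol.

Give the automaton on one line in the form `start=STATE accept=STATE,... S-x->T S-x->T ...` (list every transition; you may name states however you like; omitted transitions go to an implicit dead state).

Because acceptance depends on a position counted from the end, the machine has to buffer the most recent 3 symbols. Make each state the string of the last up-to-3 symbols read; on input `x` shift the window left and append `x`. Accept when the buffered window has length 3 and begins with `a`.
          a    b  
>  S0     S1   S2 
   S1     S3   S4 
   S2     S5   S6 
   S3     S7   S8 
   S4     S9  S10 
   S5    S11  S12 
   S6    S13  S14 
 * S7     S7   S8 
 * S8     S9  S10 
 * S9    S11  S12 
 * S10   S13  S14 
   S11    S7   S8 
   S12    S9  S10 
   S13   S11  S12 
   S14   S13  S14 
(> = start, * = accepting)

start=S0 accept=S7,S8,S9,S10 S0-a->S1 S0-b->S2 S1-a->S3 S1-b->S4 S2-a->S5 S2-b->S6 S3-a->S7 S3-b->S8 S4-a->S9 S4-b->S10 S5-a->S11 S5-b->S12 S6-a->S13 S6-b->S14 S7-a->S7 S7-b->S8 S8-a->S9 S8-b->S10 S9-a->S11 S9-b->S12 S10-a->S13 S10-b->S14 S11-a->S7 S11-b->S8 S12-a->S9 S12-b->S10 S13-a->S11 S13-b->S12 S14-a->S13 S14-b->S14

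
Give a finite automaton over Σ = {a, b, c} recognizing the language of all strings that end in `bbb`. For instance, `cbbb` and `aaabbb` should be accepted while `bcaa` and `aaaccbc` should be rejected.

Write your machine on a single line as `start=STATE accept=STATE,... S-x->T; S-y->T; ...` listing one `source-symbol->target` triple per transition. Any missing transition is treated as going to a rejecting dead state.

Let each state record the length of the longest suffix of the input read so far that is also a prefix of `bbb`. s1 means the last symbol is `b`; s2 means the last 2 symbols are `bb`; s3 means the last 3 symbols are `bbb`. Accept only at s3, where the string currently ends in `bbb`.
With 4 states:
        a   b   c  
>  s0   s0  s1  s0 
   s1   s0  s2  s0 
   s2   s0  s3  s0 
 * s3   s0  s3  s0 
(> = start, * = accepting)

start=s0; accept=s3; s0-a->s0; s0-b->s1; s0-c->s0; s1-a->s0; s1-b->s2; s1-c->s0; s2-a->s0; s2-b->s3; s2-c->s0; s3-a->s0; s3-b->s3; s3-c->s0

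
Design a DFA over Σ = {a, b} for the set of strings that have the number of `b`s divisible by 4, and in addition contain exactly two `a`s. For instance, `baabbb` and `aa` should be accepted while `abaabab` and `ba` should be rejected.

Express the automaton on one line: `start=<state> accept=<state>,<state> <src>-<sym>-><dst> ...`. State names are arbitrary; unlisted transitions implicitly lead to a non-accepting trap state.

Handle the two conditions separately and then intersect. The first has 4 states tracking the count of `b`s modulo 4; the second has 4 states tracking the count of `a`s, saturating at 3. A product state is a pair (one from each), accepting exactly when both do. Minimizing collapses redundant product states.
          a    b  
>  q0     q1   q2 
   q1     q3   q4 
   q2     q4   q5 
 * q3     q6   q7 
   q4     q7   q8 
   q5     q8   q9 
   q6     q6   q6 
   q7     q6  q10 
   q8    q10  q11 
   q9    q11   q0 
   q10    q6  q12 
   q11   q12   q1 
   q12    q6   q3 
(> = start, * = accepting)

start=q0 accept=q3 q0-a->q1 q0-b->q2 q1-a->q3 q1-b->q4 q2-a->q4 q2-b->q5 q3-a->q6 q3-b->q7 q4-a->q7 q4-b->q8 q5-a->q8 q5-b->q9 q6-a->q6 q6-b->q6 q7-a->q6 q7-b->q10 q8-a->q10 q8-b->q11 q9-a->q11 q9-b->q0 q10-a->q6 q10-b->q12 q11-a->q12 q11-b->q1 q12-a->q6 q12-b->q3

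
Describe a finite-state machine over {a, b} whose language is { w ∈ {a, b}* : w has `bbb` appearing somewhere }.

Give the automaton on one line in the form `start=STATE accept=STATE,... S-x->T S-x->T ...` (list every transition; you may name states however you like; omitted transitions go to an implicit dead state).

start=q0 accept=q3 q0-a->q0 q0-b->q1 q1-a->q0 q1-b->q2 q2-a->q0 q2-b->q3 q3-a->q3 q3-b->q3

States q0..q2 record the length of the longest prefix of `bbb` that matches the current input suffix. Reaching q3 means `bbb` has been seen, and we stay there forever. Accept from q3.
With 4 states:
        a   b  
>  q0   q0  q1 
   q1   q0  q2 
   q2   q0  q3 
 * q3   q3  q3 
(> = start, * = accepting)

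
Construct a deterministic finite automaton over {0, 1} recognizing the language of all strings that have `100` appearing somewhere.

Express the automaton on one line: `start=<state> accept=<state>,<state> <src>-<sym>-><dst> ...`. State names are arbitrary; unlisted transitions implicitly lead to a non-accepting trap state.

start=S0 accept=S3 S0-0->S0 S0-1->S1 S1-0->S2 S1-1->S1 S2-0->S3 S2-1->S1 S3-0->S3 S3-1->S3

Track how much of `100` has been matched so far: state S0 is no progress, S3 is the absorbing accept state reached once `100` has occurred. Intermediate states record partial matches; on a mismatch, fall back to the longest reusable overlap.
4 states suffice.
        0   1  
>  S0   S0  S1 
   S1   S2  S1 
   S2   S3  S1 
 * S3   S3  S3 
(> = start, * = accepting)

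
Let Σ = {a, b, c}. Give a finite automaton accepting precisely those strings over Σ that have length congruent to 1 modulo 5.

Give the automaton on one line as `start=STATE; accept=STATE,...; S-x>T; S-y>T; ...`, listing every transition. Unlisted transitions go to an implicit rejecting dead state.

Only the length mod 5 matters, so use a 5-cycle: from any state, every input symbol moves to the next state, wrapping S4 back to S0. Mark S1 accepting.
5 states suffice.
        a   b   c  
>  S0   S1  S1  S1 
 * S1   S2  S2  S2 
   S2   S3  S3  S3 
   S3   S4  S4  S4 
   S4   S0  S0  S0 
(> = start, * = accepting)

start=S0; accept=S1; S0-a>S1; S0-b>S1; S0-c>S1; S1-a>S2; S1-b>S2; S1-c>S2; S2-a>S3; S2-b>S3; S2-c>S3; S3-a>S4; S3-b>S4; S3-c>S4; S4-a>S0; S4-b>S0; S4-c>S0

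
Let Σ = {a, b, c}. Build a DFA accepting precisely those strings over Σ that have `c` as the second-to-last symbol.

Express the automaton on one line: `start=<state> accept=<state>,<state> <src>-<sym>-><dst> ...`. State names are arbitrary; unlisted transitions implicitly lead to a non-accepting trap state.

A DFA must remember the last 2 symbols (since which symbol is second-to-last isn't known until the input ends). Use one state per possible window of the last ≤2 symbols; accept from those whose window starts with `c`.
13 states suffice.
          a    b    c  
>  q0     q1   q2   q3 
   q1     q4   q5   q6 
   q2     q7   q8   q9 
   q3    q10  q11  q12 
   q4     q4   q5   q6 
   q5     q7   q8   q9 
   q6    q10  q11  q12 
   q7     q4   q5   q6 
   q8     q7   q8   q9 
   q9    q10  q11  q12 
 * q10    q4   q5   q6 
 * q11    q7   q8   q9 
 * q12   q10  q11  q12 
(> = start, * = accepting)

start=q0 accept=q10,q11,q12 q0-a->q1 q0-b->q2 q0-c->q3 q1-a->q4 q1-b->q5 q1-c->q6 q2-a->q7 q2-b->q8 q2-c->q9 q3-a->q10 q3-b->q11 q3-c->q12 q4-a->q4 q4-b->q5 q4-c->q6 q5-a->q7 q5-b->q8 q5-c->q9 q6-a->q10 q6-b->q11 q6-c->q12 q7-a->q4 q7-b->q5 q7-c->q6 q8-a->q7 q8-b->q8 q8-c->q9 q9-a->q10 q9-b->q11 q9-c->q12 q10-a->q4 q10-b->q5 q10-c->q6 q11-a->q7 q11-b->q8 q11-c->q9 q12-a->q10 q12-b->q11 q12-c->q12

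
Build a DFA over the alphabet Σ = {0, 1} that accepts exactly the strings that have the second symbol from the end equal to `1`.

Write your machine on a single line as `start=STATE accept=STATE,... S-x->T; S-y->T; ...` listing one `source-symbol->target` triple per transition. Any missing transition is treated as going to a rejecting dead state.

start=q0; accept=q5,q6; q0-0->q1; q0-1->q2; q1-0->q3; q1-1->q4; q2-0->q5; q2-1->q6; q3-0->q3; q3-1->q4; q4-0->q5; q4-1->q6; q5-0->q3; q5-1->q4; q6-0->q5; q6-1->q6

Because acceptance depends on a position counted from the end, the machine has to buffer the most recent 2 symbols. Make each state the string of the last up-to-2 symbols read; on input `x` shift the window left and append `x`. Accept when the buffered window has length 2 and begins with `1`.
With 7 states:
        0   1  
>  q0   q1  q2 
   q1   q3  q4 
   q2   q5  q6 
   q3   q3  q4 
   q4   q5  q6 
 * q5   q3  q4 
 * q6   q5  q6 
(> = start, * = accepting)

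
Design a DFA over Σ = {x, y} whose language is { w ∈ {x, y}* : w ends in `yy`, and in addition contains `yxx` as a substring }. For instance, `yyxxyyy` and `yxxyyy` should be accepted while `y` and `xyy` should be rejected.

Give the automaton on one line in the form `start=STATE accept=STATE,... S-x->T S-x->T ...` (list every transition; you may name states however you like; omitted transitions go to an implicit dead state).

Run two small machines in parallel and take their product. One (3 states) tracks how much of the suffix `yy` has currently been matched; the other (4 states) tracks whether and how much of `yxx` has been seen. Each combined state is a pair, one component from each; accept when both components accept. Equivalent product states are then merged.
6 states suffice.
        x   y  
>  q0   q0  q1 
   q1   q2  q1 
   q2   q3  q1 
   q3   q3  q4 
   q4   q3  q5 
 * q5   q3  q5 
(> = start, * = accepting)

start=q0 accept=q5 q0-x->q0 q0-y->q1 q1-x->q2 q1-y->q1 q2-x->q3 q2-y->q1 q3-x->q3 q3-y->q4 q4-x->q3 q4-y->q5 q5-x->q3 q5-y->q5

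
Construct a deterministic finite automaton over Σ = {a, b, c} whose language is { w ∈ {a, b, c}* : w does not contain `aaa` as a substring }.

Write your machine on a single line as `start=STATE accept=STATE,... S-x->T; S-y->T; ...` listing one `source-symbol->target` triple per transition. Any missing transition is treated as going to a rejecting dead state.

start=q0; accept=q0,q1,q2; q0-a->q1; q0-b->q0; q0-c->q0; q1-a->q2; q1-b->q0; q1-c->q0; q2-a->q3; q2-b->q0; q2-c->q0; q3-a->q3; q3-b->q3; q3-c->q3

Track partial matches of the forbidden pattern `aaa`. State q3 is a dead state reached once `aaa` has occurred; every other state accepts. q0 means no part of `aaa` is currently matched.
With 4 states:
        a   b   c  
>* q0   q1  q0  q0 
 * q1   q2  q0  q0 
 * q2   q3  q0  q0 
   q3   q3  q3  q3 
(> = start, * = accepting)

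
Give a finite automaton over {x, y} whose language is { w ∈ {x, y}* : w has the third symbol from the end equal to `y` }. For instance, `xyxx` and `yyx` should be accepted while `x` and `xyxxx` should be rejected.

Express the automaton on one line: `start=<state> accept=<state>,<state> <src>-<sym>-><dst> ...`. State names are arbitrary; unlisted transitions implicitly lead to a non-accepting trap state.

start=S0 accept=S11,S12,S13,S14 S0-x->S1 S0-y->S2 S1-x->S3 S1-y->S4 S2-x->S5 S2-y->S6 S3-x->S7 S3-y->S8 S4-x->S9 S4-y->S10 S5-x->S11 S5-y->S12 S6-x->S13 S6-y->S14 S7-x->S7 S7-y->S8 S8-x->S9 S8-y->S10 S9-x->S11 S9-y->S12 S10-x->S13 S10-y->S14 S11-x->S7 S11-y->S8 S12-x->S9 S12-y->S10 S13-x->S11 S13-y->S12 S14-x->S13 S14-y->S14

Because acceptance depends on a position counted from the end, the machine has to buffer the most recent 3 symbols. Make each state the string of the last up-to-3 symbols read; on input `x` shift the window left and append `x`. Accept when the buffered window has length 3 and begins with `y`.
          x    y  
>  S0     S1   S2 
   S1     S3   S4 
   S2     S5   S6 
   S3     S7   S8 
   S4     S9  S10 
   S5    S11  S12 
   S6    S13  S14 
   S7     S7   S8 
   S8     S9  S10 
   S9    S11  S12 
   S10   S13  S14 
 * S11    S7   S8 
 * S12    S9  S10 
 * S13   S11  S12 
 * S14   S13  S14 
(> = start, * = accepting)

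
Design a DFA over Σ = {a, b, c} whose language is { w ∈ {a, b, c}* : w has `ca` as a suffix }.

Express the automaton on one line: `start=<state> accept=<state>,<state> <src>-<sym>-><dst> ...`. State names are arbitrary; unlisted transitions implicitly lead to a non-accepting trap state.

start=S0 accept=S2 S0-a->S0 S0-b->S0 S0-c->S1 S1-a->S2 S1-b->S0 S1-c->S1 S2-a->S0 S2-b->S0 S2-c->S1

Remember how much of `ca` the current input suffix matches. State S0 means no match yet; S1 means the last symbol is `c`; S2 means the last 2 symbols are `ca`. Only S2 accepts. On a mismatch, fall back to the longest proper suffix that is still a prefix of `ca`.
3 states suffice.
        a   b   c  
>  S0   S0  S0  S1 
   S1   S2  S0  S1 
 * S2   S0  S0  S1 
(> = start, * = accepting)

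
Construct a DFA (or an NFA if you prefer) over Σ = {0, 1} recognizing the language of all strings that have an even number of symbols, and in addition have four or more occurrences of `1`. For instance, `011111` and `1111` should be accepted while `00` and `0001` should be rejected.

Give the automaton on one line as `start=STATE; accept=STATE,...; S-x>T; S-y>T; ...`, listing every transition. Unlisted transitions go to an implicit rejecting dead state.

start=S0; accept=S8,S11; S0-0>S1; S0-1>S2; S1-0>S0; S1-1>S3; S2-0>S3; S2-1>S4; S3-0>S2; S3-1>S5; S4-0>S5; S4-1>S6; S5-0>S4; S5-1>S7; S6-0>S7; S6-1>S8; S7-0>S6; S7-1>S9; S8-0>S9; S8-1>S10; S9-0>S8; S9-1>S11; S10-0>S11; S10-1>S11; S11-0>S10; S11-1>S10

Run two small machines in parallel and take their product. The first has 2 states tracking the input length modulo 2; the second has 6 states tracking the count of `1`s, saturating at 5. A product state is a pair (one from each), accepting exactly when both do.
A 12-state machine:
          0    1  
>  S0     S1   S2 
   S1     S0   S3 
   S2     S3   S4 
   S3     S2   S5 
   S4     S5   S6 
   S5     S4   S7 
   S6     S7   S8 
   S7     S6   S9 
 * S8     S9  S10 
   S9     S8  S11 
   S10   S11  S11 
 * S11   S10  S10 
(> = start, * = accepting)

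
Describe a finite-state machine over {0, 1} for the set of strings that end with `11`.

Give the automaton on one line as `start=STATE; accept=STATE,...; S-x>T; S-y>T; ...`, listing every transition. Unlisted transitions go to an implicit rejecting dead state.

start=A; accept=C; A-0>A; A-1>B; B-0>A; B-1>C; C-0>A; C-1>C

Let each state record the length of the longest suffix of the input read so far that is also a prefix of `11`. B means the last symbol is `1`; C means the last 2 symbols are `11`. Accept only at C, where the string currently ends in `11`.
A 3-state machine:
       0  1 
>  A   A  B 
   B   A  C 
 * C   A  C 
(> = start, * = accepting)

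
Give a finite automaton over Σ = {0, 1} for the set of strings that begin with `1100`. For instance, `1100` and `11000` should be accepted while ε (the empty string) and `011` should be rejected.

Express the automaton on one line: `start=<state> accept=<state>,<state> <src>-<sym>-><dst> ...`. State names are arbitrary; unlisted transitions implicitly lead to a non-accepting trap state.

start=s0 accept=s4 s0-0->s5 s0-1->s1 s1-0->s5 s1-1->s2 s2-0->s3 s2-1->s5 s3-0->s4 s3-1->s5 s4-0->s4 s4-1->s4 s5-0->s5 s5-1->s5

Check the first 4 symbols one by one: s0 through s3 record how many have matched `1100` so far; any wrong symbol goes to the dead state s5. After all 4 match we enter the accepting sink s4.
A 6-state machine:
        0   1  
>  s0   s5  s1 
   s1   s5  s2 
   s2   s3  s5 
   s3   s4  s5 
 * s4   s4  s4 
   s5   s5  s5 
(> = start, * = accepting)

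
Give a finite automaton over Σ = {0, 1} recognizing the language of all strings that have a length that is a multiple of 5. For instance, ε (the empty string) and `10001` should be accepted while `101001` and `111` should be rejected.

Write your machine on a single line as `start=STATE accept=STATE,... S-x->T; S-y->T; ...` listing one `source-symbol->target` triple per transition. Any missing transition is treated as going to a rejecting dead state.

Count input length modulo 5: every symbol advances one step around the cycle s0 → s1 → s2 → s3 → s4 → s0. Accept at s0.
5 states suffice.
        0   1  
>* s0   s1  s1 
   s1   s2  s2 
   s2   s3  s3 
   s3   s4  s4 
   s4   s0  s0 
(> = start, * = accepting)

start=s0; accept=s0; s0-0->s1; s0-1->s1; s1-0->s2; s1-1->s2; s2-0->s3; s2-1->s3; s3-0->s4; s3-1->s4; s4-0->s0; s4-1->s0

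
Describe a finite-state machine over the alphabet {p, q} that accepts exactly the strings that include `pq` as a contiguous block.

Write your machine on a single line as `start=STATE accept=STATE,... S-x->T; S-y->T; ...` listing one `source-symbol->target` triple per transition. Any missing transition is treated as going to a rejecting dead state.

start=S0; accept=S2; S0-p->S1; S0-q->S0; S1-p->S1; S1-q->S2; S2-p->S2; S2-q->S2

States S0..S1 record the length of the longest prefix of `pq` that matches the current input suffix. Reaching S2 means `pq` has been seen, and we stay there forever. Accept from S2.
A 3-state machine:
        p   q  
>  S0   S1  S0 
   S1   S1  S2 
 * S2   S2  S2 
(> = start, * = accepting)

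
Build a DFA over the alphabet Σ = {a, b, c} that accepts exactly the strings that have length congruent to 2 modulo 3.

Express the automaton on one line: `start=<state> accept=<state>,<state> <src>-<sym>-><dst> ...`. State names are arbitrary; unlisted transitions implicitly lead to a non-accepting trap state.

Count input length modulo 3: every symbol advances one step around the cycle s0 → s1 → s2 → s0. Accept at s2.
With 3 states:
        a   b   c  
>  s0   s1  s1  s1 
   s1   s2  s2  s2 
 * s2   s0  s0  s0 
(> = start, * = accepting)

start=s0 accept=s2 s0-a->s1 s0-b->s1 s0-c->s1 s1-a->s2 s1-b->s2 s1-c->s2 s2-a->s0 s2-b->s0 s2-c->s0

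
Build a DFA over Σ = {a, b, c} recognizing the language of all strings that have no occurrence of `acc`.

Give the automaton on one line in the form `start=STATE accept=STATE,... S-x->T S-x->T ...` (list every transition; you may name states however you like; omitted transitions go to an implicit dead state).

This is the complement of 'contains `acc`'. Use the same substring-matching states — S0 through S3 holding how much of `acc` has just been matched — but flip the accepting set: everything except the trap S3 accepts.
        a   b   c  
>* S0   S1  S0  S0 
 * S1   S1  S0  S2 
 * S2   S1  S0  S3 
   S3   S3  S3  S3 
(> = start, * = accepting)

start=S0 accept=S0,S1,S2 S0-a->S1 S0-b->S0 S0-c->S0 S1-a->S1 S1-b->S0 S1-c->S2 S2-a->S1 S2-b->S0 S2-c->S3 S3-a->S3 S3-b->S3 S3-c->S3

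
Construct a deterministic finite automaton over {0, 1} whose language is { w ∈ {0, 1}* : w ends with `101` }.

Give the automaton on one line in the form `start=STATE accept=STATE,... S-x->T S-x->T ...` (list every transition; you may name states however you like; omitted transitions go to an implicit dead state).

start=A accept=D A-0->A A-1->B B-0->C B-1->B C-0->A C-1->D D-0->C D-1->B

Remember how much of `101` the current input suffix matches. State A means no match yet; B means the last symbol is `1`; C means the last 2 symbols are `10`; D means the last 3 symbols are `101`. Only D accepts. On a mismatch, fall back to the longest proper suffix that is still a prefix of `101`.
A 4-state machine:
       0  1 
>  A   A  B 
   B   C  B 
   C   A  D 
 * D   C  B 
(> = start, * = accepting)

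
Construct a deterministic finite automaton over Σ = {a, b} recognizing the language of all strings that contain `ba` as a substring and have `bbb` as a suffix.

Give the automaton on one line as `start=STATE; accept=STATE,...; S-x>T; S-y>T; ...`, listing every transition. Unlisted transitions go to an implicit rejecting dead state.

Run two small machines in parallel and take their product. One (3 states) tracks whether and how much of `ba` has been seen; the other (4 states) tracks how much of the suffix `bbb` has currently been matched. Each combined state is a pair, one component from each; accept when both components accept. Equivalent product states are then merged.
        a   b  
>  q0   q0  q1 
   q1   q2  q1 
   q2   q2  q3 
   q3   q2  q4 
   q4   q2  q5 
 * q5   q2  q5 
(> = start, * = accepting)

start=q0; accept=q5; q0-a>q0; q0-b>q1; q1-a>q2; q1-b>q1; q2-a>q2; q2-b>q3; q3-a>q2; q3-b>q4; q4-a>q2; q4-b>q5; q5-a>q2; q5-b>q5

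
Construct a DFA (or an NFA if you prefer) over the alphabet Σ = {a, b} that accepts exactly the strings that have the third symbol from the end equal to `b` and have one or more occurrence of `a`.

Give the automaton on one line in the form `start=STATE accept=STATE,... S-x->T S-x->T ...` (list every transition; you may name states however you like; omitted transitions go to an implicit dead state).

Run two small machines in parallel and take their product. One (15 states) tracks the last 3 symbols read; the other (3 states) tracks the count of `a`s, saturating at 2. Each combined state is a pair, one component from each; accept when both components accept. After merging equivalent states the machine shrinks.
          a    b  
>  q0     q1   q2 
   q1     q1   q3 
   q2     q4   q5 
   q3     q4   q6 
   q4     q7   q8 
   q5     q9   q5 
   q6     q9  q10 
 * q7     q1   q3 
 * q8     q4   q6 
 * q9     q7   q8 
 * q10    q9  q10 
(> = start, * = accepting)

start=q0 accept=q7,q8,q9,q10 q0-a->q1 q0-b->q2 q1-a->q1 q1-b->q3 q2-a->q4 q2-b->q5 q3-a->q4 q3-b->q6 q4-a->q7 q4-b->q8 q5-a->q9 q5-b->q5 q6-a->q9 q6-b->q10 q7-a->q1 q7-b->q3 q8-a->q4 q8-b->q6 q9-a->q7 q9-b->q8 q10-a->q9 q10-b->q10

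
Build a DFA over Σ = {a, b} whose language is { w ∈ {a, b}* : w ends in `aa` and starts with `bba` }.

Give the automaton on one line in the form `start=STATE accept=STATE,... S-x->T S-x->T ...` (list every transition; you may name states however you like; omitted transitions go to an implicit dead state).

Run two small machines in parallel and take their product. One (3 states) tracks how much of the suffix `aa` has currently been matched; the other (5 states) tracks whether the input so far still matches the prefix `bba`. Each combined state is a pair, one component from each; accept when both components accept.
With 9 states:
        a   b  
>  q0   q1  q2 
   q1   q3  q4 
   q2   q1  q5 
   q3   q3  q4 
   q4   q1  q4 
   q5   q6  q4 
   q6   q7  q8 
 * q7   q7  q8 
   q8   q6  q8 
(> = start, * = accepting)

start=q0 accept=q7 q0-a->q1 q0-b->q2 q1-a->q3 q1-b->q4 q2-a->q1 q2-b->q5 q3-a->q3 q3-b->q4 q4-a->q1 q4-b->q4 q5-a->q6 q5-b->q4 q6-a->q7 q6-b->q8 q7-a->q7 q7-b->q8 q8-a->q6 q8-b->q8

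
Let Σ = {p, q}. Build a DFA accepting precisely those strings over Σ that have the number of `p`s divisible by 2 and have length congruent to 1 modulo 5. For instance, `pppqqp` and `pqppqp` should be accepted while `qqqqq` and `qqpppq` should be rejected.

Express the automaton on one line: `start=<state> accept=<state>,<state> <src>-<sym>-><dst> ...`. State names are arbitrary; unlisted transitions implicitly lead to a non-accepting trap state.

start=s0 accept=s2 s0-p->s1 s0-q->s2 s1-p->s3 s1-q->s4 s2-p->s4 s2-q->s3 s3-p->s5 s3-q->s6 s4-p->s6 s4-q->s5 s5-p->s7 s5-q->s8 s6-p->s8 s6-q->s7 s7-p->s9 s7-q->s0 s8-p->s0 s8-q->s9 s9-p->s2 s9-q->s1

Run two small machines in parallel and take their product. One (2 states) tracks the count of `p`s modulo 2; the other (5 states) tracks the input length modulo 5. Each combined state is a pair, one component from each; accept when both components accept.
With 10 states:
        p   q  
>  s0   s1  s2 
   s1   s3  s4 
 * s2   s4  s3 
   s3   s5  s6 
   s4   s6  s5 
   s5   s7  s8 
   s6   s8  s7 
   s7   s9  s0 
   s8   s0  s9 
   s9   s2  s1 
(> = start, * = accepting)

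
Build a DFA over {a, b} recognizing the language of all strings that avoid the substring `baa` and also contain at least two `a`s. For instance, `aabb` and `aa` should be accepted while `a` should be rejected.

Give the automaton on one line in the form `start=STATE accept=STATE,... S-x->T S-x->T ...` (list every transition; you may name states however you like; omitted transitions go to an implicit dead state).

start=q0 accept=q3,q6,q7 q0-a->q1 q0-b->q2 q1-a->q3 q1-b->q4 q2-a->q5 q2-b->q2 q3-a->q3 q3-b->q6 q4-a->q7 q4-b->q4 q5-a->q8 q5-b->q4 q6-a->q7 q6-b->q6 q7-a->q8 q7-b->q6 q8-a->q8 q8-b->q8

Handle the two conditions separately and then intersect. One (4 states) tracks partial matches of the forbidden pattern `baa`; the other (4 states) tracks the count of `a`s, saturating at 3. Each combined state is a pair, one component from each; accept when both components accept. Minimizing collapses redundant product states.
With 9 states:
        a   b  
>  q0   q1  q2 
   q1   q3  q4 
   q2   q5  q2 
 * q3   q3  q6 
   q4   q7  q4 
   q5   q8  q4 
 * q6   q7  q6 
 * q7   q8  q6 
   q8   q8  q8 
(> = start, * = accepting)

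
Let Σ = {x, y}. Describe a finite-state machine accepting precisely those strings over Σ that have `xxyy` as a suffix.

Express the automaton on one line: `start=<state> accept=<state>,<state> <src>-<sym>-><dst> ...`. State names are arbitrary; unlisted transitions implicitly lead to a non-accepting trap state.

start=s0 accept=s4 s0-x->s1 s0-y->s0 s1-x->s2 s1-y->s0 s2-x->s2 s2-y->s3 s3-x->s1 s3-y->s4 s4-x->s1 s4-y->s0

Remember how much of `xxyy` the current input suffix matches. State s0 means no match yet; s1 means the last symbol is `x`; s2 means the last 2 symbols are `xx`; s3 means the last 3 symbols are `xxy`; s4 means the last 4 symbols are `xxyy`. Only s4 accepts. On a mismatch, fall back to the longest proper suffix that is still a prefix of `xxyy`.
5 states suffice.
        x   y  
>  s0   s1  s0 
   s1   s2  s0 
   s2   s2  s3 
   s3   s1  s4 
 * s4   s1  s0 
(> = start, * = accepting)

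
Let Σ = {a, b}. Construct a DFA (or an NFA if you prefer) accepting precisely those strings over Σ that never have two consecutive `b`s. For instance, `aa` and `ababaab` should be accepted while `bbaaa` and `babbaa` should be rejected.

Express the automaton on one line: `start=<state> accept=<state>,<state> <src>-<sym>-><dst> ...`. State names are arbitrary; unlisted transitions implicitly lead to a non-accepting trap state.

Track partial matches of the forbidden pattern `bb`. State S2 is a dead state reached once `bb` has occurred; every other state accepts. S0 means no part of `bb` is currently matched.
With 3 states:
        a   b  
>* S0   S0  S1 
 * S1   S0  S2 
   S2   S2  S2 
(> = start, * = accepting)

start=S0 accept=S0,S1 S0-a->S0 S0-b->S1 S1-a->S0 S1-b->S2 S2-a->S2 S2-b->S2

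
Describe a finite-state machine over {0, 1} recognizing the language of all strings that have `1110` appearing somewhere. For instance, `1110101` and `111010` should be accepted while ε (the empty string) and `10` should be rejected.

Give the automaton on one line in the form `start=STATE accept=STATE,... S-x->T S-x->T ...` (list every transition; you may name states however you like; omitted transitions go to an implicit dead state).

start=s0 accept=s4 s0-0->s0 s0-1->s1 s1-0->s0 s1-1->s2 s2-0->s0 s2-1->s3 s3-0->s4 s3-1->s3 s4-0->s4 s4-1->s4

States s0..s3 record the length of the longest prefix of `1110` that matches the current input suffix. Reaching s4 means `1110` has been seen, and we stay there forever. Accept from s4.
        0   1  
>  s0   s0  s1 
   s1   s0  s2 
   s2   s0  s3 
   s3   s4  s3 
 * s4   s4  s4 
(> = start, * = accepting)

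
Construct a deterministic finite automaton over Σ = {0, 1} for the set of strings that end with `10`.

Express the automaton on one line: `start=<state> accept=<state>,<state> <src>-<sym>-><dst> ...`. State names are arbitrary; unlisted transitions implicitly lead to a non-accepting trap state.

Let each state record the length of the longest suffix of the input read so far that is also a prefix of `10`. q1 means the last symbol is `1`; q2 means the last 2 symbols are `10`. Accept only at q2, where the string currently ends in `10`.
With 3 states:
        0   1  
>  q0   q0  q1 
   q1   q2  q1 
 * q2   q0  q1 
(> = start, * = accepting)

start=q0 accept=q2 q0-0->q0 q0-1->q1 q1-0->q2 q1-1->q1 q2-0->q0 q2-1->q1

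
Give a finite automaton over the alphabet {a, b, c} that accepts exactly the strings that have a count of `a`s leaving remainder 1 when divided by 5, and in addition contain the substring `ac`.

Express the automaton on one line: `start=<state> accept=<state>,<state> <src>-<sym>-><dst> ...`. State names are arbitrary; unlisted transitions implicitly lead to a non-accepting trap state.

start=q0 accept=q4 q0-a->q1 q0-b->q0 q0-c->q0 q1-a->q2 q1-b->q3 q1-c->q4 q2-a->q5 q2-b->q6 q2-c->q7 q3-a->q2 q3-b->q3 q3-c->q3 q4-a->q7 q4-b->q4 q4-c->q4 q5-a->q8 q5-b->q9 q5-c->q10 q6-a->q5 q6-b->q6 q6-c->q6 q7-a->q10 q7-b->q7 q7-c->q7 q8-a->q11 q8-b->q12 q8-c->q13 q9-a->q8 q9-b->q9 q9-c->q9 q10-a->q13 q10-b->q10 q10-c->q10 q11-a->q1 q11-b->q0 q11-c->q14 q12-a->q11 q12-b->q12 q12-c->q12 q13-a->q14 q13-b->q13 q13-c->q13 q14-a->q4 q14-b->q14 q14-c->q14

Build one automaton per condition and run them in lockstep. One (5 states) tracks the count of `a`s modulo 5; the other (3 states) tracks whether and how much of `ac` has been seen. Each combined state is a pair, one component from each; accept when both components accept.
With 15 states:
          a    b    c  
>  q0     q1   q0   q0 
   q1     q2   q3   q4 
   q2     q5   q6   q7 
   q3     q2   q3   q3 
 * q4     q7   q4   q4 
   q5     q8   q9  q10 
   q6     q5   q6   q6 
   q7    q10   q7   q7 
   q8    q11  q12  q13 
   q9     q8   q9   q9 
   q10   q13  q10  q10 
   q11    q1   q0  q14 
   q12   q11  q12  q12 
   q13   q14  q13  q13 
   q14    q4  q14  q14 
(> = start, * = accepting)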